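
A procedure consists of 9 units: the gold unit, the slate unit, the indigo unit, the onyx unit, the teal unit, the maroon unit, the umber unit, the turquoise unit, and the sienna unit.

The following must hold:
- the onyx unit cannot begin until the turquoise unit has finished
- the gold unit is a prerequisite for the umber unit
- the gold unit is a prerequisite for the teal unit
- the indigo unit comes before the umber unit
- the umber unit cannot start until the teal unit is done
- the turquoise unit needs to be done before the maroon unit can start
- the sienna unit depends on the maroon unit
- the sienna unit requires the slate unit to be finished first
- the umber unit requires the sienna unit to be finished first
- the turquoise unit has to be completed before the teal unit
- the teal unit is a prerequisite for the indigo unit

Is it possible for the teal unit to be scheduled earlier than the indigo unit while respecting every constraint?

Yes

Every valid ordering already has the teal unit before the indigo unit (the constraints require it), so in particular at least one does.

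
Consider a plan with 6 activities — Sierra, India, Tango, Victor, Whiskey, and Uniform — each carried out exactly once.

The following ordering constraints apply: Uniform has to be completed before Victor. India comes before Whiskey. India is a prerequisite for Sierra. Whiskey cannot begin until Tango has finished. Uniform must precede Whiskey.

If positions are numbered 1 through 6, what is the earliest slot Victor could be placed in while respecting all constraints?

Working backwards through the constraints from Victor, its only required predecessor is Uniform.
So at minimum 1 activity comes before Victor, putting Victor no earlier than position 2. That position is achievable by scheduling exactly that predecessor first.

2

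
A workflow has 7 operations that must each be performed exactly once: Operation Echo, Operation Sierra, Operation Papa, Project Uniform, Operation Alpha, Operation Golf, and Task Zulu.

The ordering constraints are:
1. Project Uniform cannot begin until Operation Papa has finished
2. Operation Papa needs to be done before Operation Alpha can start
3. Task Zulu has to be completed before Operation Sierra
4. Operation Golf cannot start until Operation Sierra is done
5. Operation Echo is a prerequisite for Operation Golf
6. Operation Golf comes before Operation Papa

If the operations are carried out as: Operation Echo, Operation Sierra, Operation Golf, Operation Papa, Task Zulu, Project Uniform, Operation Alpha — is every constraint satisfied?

No

In the proposed order, Operation Sierra appears before Task Zulu.
That contradicts the constraint that Task Zulu must precede Operation Sierra.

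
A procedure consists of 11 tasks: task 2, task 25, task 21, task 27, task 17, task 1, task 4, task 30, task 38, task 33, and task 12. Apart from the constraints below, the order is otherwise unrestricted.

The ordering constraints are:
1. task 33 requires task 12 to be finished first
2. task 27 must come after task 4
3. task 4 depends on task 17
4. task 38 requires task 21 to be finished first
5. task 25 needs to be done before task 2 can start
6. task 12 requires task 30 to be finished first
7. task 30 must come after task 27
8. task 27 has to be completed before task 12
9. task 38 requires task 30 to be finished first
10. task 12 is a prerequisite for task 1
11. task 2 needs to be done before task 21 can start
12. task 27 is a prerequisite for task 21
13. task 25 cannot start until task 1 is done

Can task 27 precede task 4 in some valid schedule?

The constraints give a chain task 4 → task 27, which forces task 4 before task 27.
So no valid ordering can have task 27 before task 4.

No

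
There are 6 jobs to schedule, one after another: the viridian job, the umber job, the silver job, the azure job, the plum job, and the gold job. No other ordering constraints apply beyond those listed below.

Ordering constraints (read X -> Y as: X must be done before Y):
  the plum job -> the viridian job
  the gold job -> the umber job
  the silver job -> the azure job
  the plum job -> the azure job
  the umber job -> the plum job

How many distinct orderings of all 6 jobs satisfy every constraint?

9

The jobs with no prerequisites are the silver job, the gold job; any of them can be placed first.
Systematically extending each partial ordering one job at a time and counting, there are 9 complete orderings.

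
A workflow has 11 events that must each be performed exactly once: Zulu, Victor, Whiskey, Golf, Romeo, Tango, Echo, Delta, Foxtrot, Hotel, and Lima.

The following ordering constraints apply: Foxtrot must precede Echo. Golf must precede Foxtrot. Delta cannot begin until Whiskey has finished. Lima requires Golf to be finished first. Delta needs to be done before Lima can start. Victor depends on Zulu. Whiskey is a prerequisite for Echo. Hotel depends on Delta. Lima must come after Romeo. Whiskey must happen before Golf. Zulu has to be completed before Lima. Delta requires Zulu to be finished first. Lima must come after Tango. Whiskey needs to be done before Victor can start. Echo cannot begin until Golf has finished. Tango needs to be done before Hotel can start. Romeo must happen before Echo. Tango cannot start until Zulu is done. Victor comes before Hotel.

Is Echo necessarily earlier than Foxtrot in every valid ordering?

No

There is a chain Foxtrot → Echo, which puts Foxtrot before Echo.
So Echo never precedes Foxtrot.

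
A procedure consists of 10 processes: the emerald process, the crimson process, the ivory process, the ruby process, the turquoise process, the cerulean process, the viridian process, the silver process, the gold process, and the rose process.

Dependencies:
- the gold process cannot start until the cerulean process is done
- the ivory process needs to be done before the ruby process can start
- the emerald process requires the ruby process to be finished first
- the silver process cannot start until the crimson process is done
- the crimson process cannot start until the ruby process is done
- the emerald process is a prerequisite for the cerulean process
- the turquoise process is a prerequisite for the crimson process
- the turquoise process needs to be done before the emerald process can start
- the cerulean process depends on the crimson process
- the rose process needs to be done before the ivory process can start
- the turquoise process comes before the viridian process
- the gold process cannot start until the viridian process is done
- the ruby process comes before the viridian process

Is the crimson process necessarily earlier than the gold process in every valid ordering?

Chaining the stated constraints: the crimson process → the cerulean process → the gold process.
That forces the crimson process before the gold process in every valid schedule.

Yes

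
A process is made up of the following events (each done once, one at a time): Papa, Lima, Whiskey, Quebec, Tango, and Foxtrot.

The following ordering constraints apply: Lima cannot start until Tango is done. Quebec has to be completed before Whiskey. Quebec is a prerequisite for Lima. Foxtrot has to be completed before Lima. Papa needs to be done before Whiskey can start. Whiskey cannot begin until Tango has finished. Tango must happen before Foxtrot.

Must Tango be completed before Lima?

Following the dependencies: Tango → Lima.
Hence Tango necessarily comes before Lima.

Yes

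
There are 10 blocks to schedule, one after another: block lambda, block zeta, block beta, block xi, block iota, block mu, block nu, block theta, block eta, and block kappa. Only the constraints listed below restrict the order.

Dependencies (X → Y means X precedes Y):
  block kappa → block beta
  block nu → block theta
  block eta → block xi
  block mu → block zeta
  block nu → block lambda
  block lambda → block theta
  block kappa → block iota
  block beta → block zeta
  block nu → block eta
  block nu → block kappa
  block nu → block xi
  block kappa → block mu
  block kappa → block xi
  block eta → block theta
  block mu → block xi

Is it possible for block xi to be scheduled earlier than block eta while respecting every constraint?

There is a dependency chain block eta → block xi, so block xi always comes after block eta.
So no valid ordering can have block xi before block eta.

No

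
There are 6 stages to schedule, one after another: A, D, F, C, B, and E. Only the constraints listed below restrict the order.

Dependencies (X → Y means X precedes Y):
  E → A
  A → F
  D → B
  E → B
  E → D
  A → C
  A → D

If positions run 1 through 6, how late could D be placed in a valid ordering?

5

The only stage forced after D (directly or by a chain) is B.
With 1 mandatory successor out of 6 stages total, the latest slot for D is 6−1 = 5, and it's reachable by doing all non-successors before D.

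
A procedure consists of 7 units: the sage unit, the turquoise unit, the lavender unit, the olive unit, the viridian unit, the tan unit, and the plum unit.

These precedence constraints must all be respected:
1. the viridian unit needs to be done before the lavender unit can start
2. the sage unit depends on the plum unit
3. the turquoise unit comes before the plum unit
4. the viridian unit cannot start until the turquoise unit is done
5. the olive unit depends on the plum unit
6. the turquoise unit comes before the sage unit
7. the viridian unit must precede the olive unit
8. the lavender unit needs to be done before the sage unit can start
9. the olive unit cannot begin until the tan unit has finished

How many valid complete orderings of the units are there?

2 units have no prerequisites (the turquoise unit, the tan unit), so any of them could come first.
Systematically extending each partial ordering one unit at a time and counting, there are 41 complete orderings.

41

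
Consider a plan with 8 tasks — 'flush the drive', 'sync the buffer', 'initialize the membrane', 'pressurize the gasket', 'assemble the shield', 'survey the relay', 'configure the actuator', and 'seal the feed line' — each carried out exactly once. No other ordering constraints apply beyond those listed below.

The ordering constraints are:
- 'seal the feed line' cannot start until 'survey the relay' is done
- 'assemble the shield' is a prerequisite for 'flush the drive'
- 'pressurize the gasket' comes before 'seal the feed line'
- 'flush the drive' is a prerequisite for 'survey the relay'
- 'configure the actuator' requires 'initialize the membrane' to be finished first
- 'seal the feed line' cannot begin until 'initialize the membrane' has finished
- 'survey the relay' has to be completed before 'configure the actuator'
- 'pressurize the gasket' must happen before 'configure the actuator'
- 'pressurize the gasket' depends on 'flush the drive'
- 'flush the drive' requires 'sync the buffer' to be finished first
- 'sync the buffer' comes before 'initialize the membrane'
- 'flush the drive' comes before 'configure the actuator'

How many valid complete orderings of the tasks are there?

2 tasks have no prerequisites ('sync the buffer', 'assemble the shield'), so any of them could come first.
Systematically extending each partial ordering one task at a time and counting, there are 36 complete orderings.

36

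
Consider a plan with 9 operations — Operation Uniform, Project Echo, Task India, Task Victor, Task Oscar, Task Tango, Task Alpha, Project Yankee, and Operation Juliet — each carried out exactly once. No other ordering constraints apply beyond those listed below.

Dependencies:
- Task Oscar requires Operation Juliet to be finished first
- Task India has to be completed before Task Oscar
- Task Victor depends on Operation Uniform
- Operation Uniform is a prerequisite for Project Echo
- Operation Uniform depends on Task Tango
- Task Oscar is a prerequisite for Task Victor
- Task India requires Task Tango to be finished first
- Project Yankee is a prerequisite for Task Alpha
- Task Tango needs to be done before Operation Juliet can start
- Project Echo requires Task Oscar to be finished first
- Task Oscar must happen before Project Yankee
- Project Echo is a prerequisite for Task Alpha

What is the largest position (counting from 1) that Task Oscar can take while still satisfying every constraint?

The operations that are forced after Task Oscar, directly or by a chain of constraints, are Project Echo, Task Victor, Task Alpha, Project Yankee. That's 4 operations.
With 4 mandatory successors out of 9 operations total, the latest slot for Task Oscar is 9−4 = 5, and it's reachable by doing all non-successors before Task Oscar.

5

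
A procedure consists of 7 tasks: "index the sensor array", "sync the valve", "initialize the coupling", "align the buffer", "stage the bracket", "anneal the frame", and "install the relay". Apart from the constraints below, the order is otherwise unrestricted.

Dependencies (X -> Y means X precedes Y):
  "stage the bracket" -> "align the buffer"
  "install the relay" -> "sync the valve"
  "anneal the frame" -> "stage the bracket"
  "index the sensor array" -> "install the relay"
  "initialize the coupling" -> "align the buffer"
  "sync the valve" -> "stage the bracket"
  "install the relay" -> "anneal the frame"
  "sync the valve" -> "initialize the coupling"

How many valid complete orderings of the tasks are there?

Only "index the sensor array" has no prerequisites, so it must go first.
Counting all ways to extend the partial order to a total order gives 5.

5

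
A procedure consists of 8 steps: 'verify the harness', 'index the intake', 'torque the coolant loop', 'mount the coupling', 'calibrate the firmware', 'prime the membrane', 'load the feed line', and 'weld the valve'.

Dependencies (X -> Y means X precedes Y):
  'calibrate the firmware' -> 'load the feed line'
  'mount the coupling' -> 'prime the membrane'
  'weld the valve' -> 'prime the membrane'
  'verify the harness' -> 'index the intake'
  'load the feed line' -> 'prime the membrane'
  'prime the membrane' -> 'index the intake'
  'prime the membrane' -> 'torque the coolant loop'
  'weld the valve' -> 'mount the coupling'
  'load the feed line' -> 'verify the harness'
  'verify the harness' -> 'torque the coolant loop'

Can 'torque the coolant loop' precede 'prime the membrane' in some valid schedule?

No

Following 'prime the membrane' → 'torque the coolant loop', 'prime the membrane' must precede 'torque the coolant loop' in every valid ordering.
So no valid ordering can have 'torque the coolant loop' before 'prime the membrane'.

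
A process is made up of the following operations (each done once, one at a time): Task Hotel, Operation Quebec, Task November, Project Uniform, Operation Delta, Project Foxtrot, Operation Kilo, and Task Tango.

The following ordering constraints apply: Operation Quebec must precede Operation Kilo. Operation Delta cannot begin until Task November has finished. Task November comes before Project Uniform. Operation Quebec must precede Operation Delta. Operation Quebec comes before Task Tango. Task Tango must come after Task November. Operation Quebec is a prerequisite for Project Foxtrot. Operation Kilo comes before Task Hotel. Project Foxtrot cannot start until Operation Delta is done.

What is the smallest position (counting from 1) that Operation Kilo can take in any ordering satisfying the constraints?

2

The only operation forced before Operation Kilo (directly or transitively) is Operation Quebec.
So at minimum 1 operation comes before Operation Kilo, putting Operation Kilo no earlier than position 2. That position is achievable by scheduling exactly that predecessor first.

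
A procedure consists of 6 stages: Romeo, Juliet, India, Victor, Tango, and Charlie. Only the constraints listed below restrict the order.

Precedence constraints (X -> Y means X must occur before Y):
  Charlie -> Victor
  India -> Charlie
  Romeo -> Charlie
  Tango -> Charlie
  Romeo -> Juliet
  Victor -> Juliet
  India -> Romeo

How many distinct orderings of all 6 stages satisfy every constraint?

3

2 stages have no prerequisites (India, Tango), so any of them could come first.
Counting all ways to extend the partial order to a total order gives 3.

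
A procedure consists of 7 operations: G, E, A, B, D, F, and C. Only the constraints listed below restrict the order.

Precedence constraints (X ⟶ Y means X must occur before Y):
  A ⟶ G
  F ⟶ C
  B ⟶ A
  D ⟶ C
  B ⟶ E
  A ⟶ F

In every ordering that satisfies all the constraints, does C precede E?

No

C and E are not related by any chain of constraints.
So C can come before E or after — it is not forced.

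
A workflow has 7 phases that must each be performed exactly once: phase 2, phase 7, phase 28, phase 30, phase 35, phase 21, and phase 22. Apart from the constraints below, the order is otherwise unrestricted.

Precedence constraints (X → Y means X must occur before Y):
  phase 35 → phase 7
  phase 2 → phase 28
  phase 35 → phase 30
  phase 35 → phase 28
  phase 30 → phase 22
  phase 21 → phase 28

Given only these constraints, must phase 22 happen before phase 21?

No

Phase 22 and phase 21 are not related by any chain of constraints.
There exist valid orderings with phase 21 before phase 22, so phase 22 is not required to come first.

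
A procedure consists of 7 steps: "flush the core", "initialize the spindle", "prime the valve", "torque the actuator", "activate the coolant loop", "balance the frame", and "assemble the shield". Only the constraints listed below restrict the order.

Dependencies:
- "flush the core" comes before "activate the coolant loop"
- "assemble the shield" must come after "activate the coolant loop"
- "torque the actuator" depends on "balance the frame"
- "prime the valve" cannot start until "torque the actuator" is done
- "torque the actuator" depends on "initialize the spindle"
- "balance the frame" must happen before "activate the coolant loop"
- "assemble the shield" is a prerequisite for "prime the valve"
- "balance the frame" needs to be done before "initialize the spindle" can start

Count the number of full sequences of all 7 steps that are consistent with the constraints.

16

The steps with no prerequisites are "flush the core", "balance the frame"; any of them can be placed first.
Counting all ways to extend the partial order to a total order gives 16.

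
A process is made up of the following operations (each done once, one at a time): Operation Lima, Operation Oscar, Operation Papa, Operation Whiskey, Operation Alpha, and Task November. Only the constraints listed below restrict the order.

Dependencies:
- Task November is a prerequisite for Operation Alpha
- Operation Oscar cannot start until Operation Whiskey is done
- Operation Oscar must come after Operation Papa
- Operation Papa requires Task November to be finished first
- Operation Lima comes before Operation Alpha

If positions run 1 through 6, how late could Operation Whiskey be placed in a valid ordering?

The only operation forced after Operation Whiskey (directly or by a chain) is Operation Oscar.
So at least 1 operation follows Operation Whiskey, putting Operation Whiskey no later than position 5. That position is achievable by scheduling everything else first.

5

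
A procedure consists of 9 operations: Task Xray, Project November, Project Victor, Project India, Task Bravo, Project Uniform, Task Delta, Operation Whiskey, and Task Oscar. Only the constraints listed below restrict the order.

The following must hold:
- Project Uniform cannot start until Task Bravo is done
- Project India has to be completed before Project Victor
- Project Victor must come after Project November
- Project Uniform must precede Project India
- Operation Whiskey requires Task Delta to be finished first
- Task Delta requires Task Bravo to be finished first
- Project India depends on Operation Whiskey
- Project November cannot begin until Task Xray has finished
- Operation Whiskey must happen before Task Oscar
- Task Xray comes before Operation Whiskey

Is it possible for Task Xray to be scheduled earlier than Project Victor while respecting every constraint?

The constraints force Task Xray before Project Victor, so yes — every valid ordering has Task Xray earlier.

Yes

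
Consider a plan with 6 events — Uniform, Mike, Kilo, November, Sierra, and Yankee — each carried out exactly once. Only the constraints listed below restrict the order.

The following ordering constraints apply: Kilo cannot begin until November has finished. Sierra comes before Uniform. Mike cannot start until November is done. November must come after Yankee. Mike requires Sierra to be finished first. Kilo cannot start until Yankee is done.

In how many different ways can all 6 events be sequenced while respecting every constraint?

26

The events with no prerequisites are Sierra, Yankee; any of them can be placed first.
Counting all ways to extend the partial order to a total order gives 26.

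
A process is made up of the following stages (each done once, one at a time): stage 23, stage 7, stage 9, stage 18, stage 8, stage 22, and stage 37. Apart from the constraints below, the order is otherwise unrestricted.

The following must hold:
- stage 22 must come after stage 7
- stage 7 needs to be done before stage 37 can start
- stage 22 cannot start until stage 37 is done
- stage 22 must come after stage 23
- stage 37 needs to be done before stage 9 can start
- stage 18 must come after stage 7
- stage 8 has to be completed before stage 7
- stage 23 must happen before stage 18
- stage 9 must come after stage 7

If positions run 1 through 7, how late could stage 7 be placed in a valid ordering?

3

Every stage that must follow stage 7 has to come after it. Tracing all chains starting from stage 7, those stages are: stage 9, stage 18, stage 22, stage 37 — 4 in total.
So at least 4 stages follow stage 7, putting stage 7 no later than position 3. That position is achievable by scheduling everything else first.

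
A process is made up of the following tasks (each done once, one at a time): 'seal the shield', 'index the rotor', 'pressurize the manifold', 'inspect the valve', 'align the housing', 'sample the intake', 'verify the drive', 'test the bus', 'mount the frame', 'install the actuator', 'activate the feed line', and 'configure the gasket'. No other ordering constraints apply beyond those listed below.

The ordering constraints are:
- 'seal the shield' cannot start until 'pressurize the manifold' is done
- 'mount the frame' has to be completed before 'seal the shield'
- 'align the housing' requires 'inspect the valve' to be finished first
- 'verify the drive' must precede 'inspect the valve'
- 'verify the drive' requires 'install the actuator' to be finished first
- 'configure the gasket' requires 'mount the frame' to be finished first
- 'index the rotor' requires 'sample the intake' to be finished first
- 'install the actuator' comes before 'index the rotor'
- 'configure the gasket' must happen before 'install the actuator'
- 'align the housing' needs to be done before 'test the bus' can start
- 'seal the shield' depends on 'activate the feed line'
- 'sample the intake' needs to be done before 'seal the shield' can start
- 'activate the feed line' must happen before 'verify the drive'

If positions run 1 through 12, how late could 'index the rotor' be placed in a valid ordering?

12

Nothing depends on 'index the rotor', so it can be the final task, position 12.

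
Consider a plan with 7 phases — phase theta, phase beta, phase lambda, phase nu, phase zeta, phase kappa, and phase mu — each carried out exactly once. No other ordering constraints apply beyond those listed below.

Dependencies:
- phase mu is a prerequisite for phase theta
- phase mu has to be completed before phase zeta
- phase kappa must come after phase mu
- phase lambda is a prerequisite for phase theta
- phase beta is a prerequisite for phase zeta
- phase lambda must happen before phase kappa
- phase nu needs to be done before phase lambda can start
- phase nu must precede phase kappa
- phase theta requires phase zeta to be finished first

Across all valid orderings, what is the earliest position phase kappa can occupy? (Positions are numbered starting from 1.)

4

Every phase that must precede phase kappa has to come before it. Tracing all chains that end at phase kappa, those phases are: phase lambda, phase nu, phase mu — 3 in total.
So at minimum 3 phases come before phase kappa, putting phase kappa no earlier than position 4. That position is achievable by scheduling exactly those predecessors first.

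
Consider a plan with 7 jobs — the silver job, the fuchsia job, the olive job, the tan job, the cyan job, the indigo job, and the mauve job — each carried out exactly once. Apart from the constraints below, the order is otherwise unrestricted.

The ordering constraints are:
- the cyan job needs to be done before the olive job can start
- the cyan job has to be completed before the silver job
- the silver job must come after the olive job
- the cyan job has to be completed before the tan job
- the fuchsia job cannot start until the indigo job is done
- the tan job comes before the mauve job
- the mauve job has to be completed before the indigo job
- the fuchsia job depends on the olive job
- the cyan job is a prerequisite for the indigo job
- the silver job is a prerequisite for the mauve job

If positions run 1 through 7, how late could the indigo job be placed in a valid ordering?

6

Following the constraints forward from the indigo job, its only required successor is the fuchsia job.
With 1 mandatory successor out of 7 jobs total, the latest slot for the indigo job is 7−1 = 6, and it's reachable by doing all non-successors before the indigo job.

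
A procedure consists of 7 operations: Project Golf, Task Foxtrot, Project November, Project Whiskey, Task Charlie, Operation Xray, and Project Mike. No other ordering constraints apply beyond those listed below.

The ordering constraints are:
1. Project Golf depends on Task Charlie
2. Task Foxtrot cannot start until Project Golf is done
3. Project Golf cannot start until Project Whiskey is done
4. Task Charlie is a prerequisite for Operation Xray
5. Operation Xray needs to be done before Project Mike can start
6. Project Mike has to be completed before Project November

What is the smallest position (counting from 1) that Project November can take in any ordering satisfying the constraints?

The operations that are forced before Project November, directly or transitively, are Task Charlie, Operation Xray, Project Mike. That's 3 operations.
With 3 mandatory predecessors, the earliest Project November can sit is position 3+1 = 4, and placing just those 3 first achieves it.

4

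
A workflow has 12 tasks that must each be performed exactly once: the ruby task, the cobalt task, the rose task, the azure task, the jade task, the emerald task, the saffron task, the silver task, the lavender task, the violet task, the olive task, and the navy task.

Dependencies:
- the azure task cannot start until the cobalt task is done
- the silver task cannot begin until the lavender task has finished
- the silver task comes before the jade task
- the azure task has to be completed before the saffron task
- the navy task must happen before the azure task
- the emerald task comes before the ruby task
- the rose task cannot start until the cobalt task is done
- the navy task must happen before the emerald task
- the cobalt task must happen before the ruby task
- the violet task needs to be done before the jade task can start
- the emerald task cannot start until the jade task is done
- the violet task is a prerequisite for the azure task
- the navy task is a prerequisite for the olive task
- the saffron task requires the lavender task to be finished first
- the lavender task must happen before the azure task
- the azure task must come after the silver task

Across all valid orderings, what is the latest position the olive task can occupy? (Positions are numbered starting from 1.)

Nothing depends on the olive task, so it can be the final task, position 12.

12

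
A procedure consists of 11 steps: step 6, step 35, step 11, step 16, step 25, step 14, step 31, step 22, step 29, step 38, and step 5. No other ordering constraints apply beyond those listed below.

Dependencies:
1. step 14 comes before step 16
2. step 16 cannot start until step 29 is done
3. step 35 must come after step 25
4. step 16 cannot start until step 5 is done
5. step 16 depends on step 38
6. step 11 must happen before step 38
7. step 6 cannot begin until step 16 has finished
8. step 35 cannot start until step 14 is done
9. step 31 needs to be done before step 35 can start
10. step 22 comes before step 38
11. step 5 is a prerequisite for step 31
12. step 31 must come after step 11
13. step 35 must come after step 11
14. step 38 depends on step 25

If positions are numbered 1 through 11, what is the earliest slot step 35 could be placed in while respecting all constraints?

6

Every step that must precede step 35 has to come before it. Tracing all chains that end at step 35, those steps are: step 11, step 25, step 14, step 31, step 5 — 5 in total.
So at minimum 5 steps come before step 35, putting step 35 no earlier than position 6. That position is achievable by scheduling exactly those predecessors first.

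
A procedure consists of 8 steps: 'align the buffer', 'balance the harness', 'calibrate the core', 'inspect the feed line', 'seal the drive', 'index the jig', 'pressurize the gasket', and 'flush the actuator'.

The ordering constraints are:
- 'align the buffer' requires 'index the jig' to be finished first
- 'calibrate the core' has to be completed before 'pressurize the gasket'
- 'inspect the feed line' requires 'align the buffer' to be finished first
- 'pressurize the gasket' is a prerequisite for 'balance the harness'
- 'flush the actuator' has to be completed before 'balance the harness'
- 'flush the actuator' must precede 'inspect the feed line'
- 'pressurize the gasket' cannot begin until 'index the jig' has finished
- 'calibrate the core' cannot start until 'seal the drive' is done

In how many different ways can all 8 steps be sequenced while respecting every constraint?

The steps with no prerequisites are 'seal the drive', 'index the jig', 'flush the actuator'; any of them can be placed first.
Counting all ways to extend the partial order to a total order gives 168.

168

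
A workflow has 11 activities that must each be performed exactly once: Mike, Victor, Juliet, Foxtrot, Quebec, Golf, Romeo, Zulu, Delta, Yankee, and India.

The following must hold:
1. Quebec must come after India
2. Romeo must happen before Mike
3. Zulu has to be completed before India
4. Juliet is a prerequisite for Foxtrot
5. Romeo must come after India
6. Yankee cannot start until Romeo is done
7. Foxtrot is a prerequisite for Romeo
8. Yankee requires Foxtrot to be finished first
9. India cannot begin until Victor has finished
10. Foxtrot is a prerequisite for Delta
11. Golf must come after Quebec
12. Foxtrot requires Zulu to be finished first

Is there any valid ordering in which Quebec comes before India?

No

The constraints give a chain India → Quebec, which forces India before Quebec.
Hence Quebec can never be scheduled before India.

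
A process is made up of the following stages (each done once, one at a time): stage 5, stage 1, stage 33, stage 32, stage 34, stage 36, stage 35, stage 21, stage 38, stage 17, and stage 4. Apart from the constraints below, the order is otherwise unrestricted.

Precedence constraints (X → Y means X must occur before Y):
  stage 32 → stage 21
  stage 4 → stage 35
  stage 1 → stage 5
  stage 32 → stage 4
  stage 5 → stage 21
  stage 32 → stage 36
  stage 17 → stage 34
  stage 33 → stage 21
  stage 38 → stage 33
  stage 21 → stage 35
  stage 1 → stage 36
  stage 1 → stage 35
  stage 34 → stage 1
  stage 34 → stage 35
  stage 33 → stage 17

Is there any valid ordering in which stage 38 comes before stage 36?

Stage 38 is actually forced before stage 36 by the constraints, so certainly some valid ordering has stage 38 first.

Yes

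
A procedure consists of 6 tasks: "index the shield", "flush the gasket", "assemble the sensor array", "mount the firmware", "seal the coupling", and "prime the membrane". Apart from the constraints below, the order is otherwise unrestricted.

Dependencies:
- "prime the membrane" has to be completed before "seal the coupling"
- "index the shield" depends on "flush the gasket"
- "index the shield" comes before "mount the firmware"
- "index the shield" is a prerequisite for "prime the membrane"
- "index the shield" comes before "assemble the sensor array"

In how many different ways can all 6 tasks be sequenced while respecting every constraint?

12

Only "flush the gasket" has no prerequisites, so it must go first.
Enumerating by repeatedly choosing an available task (one whose prerequisites are all placed) gives 12 distinct complete orderings.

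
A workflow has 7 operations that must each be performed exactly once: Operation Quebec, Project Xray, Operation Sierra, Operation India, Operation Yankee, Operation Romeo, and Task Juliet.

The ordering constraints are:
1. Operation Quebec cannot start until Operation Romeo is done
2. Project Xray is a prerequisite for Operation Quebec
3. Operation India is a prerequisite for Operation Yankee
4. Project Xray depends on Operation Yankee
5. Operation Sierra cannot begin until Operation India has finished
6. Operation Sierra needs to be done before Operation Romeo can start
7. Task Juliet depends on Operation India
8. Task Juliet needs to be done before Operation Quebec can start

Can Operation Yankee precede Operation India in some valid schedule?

No

The constraints give a chain Operation India → Operation Yankee, which forces Operation India before Operation Yankee.
Hence Operation Yankee can never be scheduled before Operation India.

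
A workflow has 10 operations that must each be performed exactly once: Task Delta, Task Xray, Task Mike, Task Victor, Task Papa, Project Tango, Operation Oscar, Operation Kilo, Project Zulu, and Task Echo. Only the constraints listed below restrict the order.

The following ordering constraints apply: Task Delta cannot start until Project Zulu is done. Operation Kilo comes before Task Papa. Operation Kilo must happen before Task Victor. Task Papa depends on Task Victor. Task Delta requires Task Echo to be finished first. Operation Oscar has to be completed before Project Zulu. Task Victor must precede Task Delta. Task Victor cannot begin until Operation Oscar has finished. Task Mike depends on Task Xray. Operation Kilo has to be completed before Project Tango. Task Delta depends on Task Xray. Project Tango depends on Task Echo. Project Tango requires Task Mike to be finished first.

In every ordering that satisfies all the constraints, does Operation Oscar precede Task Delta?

Yes

Following the dependencies: Operation Oscar → Project Zulu → Task Delta.
That forces Operation Oscar before Task Delta in every valid schedule.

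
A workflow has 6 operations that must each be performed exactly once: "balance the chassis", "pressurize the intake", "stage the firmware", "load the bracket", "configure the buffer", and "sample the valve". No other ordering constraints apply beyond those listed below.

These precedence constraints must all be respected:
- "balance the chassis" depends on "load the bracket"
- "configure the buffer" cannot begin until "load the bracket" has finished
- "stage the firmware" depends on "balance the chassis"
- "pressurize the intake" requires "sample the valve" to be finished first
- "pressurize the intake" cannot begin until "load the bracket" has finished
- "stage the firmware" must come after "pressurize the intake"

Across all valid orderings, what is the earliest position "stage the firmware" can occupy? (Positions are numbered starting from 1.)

Every operation that must precede "stage the firmware" has to come before it. Tracing all chains that end at "stage the firmware", those operations are: "balance the chassis", "pressurize the intake", "load the bracket", "sample the valve" — 4 in total.
With 4 mandatory predecessors, the earliest "stage the firmware" can sit is position 4+1 = 5, and placing just those 4 first achieves it.

5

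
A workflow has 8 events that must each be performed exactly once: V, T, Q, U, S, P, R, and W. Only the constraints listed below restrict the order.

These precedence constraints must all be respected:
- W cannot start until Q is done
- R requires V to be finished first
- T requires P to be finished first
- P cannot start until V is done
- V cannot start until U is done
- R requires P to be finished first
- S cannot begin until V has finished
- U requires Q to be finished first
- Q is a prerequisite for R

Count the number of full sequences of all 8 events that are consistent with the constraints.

Q is the only event with nothing required before it, so every ordering starts there.
Counting all ways to extend the partial order to a total order gives 56.

56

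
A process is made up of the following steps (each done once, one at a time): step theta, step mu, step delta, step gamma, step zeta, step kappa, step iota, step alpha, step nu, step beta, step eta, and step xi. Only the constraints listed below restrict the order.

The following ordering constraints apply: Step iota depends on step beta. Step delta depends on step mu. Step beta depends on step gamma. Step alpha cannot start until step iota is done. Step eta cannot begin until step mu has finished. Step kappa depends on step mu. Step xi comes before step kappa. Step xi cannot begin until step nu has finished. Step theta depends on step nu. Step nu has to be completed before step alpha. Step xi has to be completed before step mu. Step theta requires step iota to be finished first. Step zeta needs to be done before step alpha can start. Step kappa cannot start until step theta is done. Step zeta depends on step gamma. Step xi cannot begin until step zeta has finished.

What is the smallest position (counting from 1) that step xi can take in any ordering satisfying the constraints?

Every step that must precede step xi has to come before it. Tracing all chains that end at step xi, those steps are: step gamma, step zeta, step nu — 3 in total.
With 3 mandatory predecessors, the earliest step xi can sit is position 3+1 = 4, and placing just those 3 first achieves it.

4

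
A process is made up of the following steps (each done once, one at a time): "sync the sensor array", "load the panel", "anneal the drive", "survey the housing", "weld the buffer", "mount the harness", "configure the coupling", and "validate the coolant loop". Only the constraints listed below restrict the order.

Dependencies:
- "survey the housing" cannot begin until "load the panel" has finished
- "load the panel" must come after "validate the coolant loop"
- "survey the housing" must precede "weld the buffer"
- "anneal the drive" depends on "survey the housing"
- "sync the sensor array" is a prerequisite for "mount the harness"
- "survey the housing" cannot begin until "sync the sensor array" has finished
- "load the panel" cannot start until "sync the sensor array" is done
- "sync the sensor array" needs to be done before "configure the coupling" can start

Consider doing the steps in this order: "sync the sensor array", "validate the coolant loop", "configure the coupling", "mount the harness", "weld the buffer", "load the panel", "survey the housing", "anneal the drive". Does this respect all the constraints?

No

In the proposed order, "weld the buffer" appears before "survey the housing".
But one of the constraints requires "survey the housing" before "weld the buffer", so this ordering violates it.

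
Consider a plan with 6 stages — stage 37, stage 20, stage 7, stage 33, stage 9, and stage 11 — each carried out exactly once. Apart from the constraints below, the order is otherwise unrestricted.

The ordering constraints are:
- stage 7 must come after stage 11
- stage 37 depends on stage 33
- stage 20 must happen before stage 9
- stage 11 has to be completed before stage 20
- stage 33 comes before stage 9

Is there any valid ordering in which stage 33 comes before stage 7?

No chain of constraints runs from stage 7 to stage 33, so stage 7 is not required to come first.
So a valid ordering placing stage 33 earlier than stage 7 exists.

Yes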